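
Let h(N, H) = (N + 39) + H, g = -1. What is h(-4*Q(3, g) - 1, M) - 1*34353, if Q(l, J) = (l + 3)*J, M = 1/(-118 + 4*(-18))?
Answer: -6515291/190 ≈ -34291.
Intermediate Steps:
M = -1/190 (M = 1/(-118 - 72) = 1/(-190) = -1/190 ≈ -0.0052632)
Q(l, J) = J*(3 + l) (Q(l, J) = (3 + l)*J = J*(3 + l))
h(N, H) = 39 + H + N (h(N, H) = (39 + N) + H = 39 + H + N)
h(-4*Q(3, g) - 1, M) - 1*34353 = (39 - 1/190 + (-(-4)*(3 + 3) - 1)) - 1*34353 = (39 - 1/190 + (-(-4)*6 - 1)) - 34353 = (39 - 1/190 + (-4*(-6) - 1)) - 34353 = (39 - 1/190 + (24 - 1)) - 34353 = (39 - 1/190 + 23) - 34353 = 11779/190 - 34353 = -6515291/190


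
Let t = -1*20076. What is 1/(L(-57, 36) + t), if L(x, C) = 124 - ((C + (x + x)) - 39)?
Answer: -1/19835 ≈ -5.0416e-5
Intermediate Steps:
L(x, C) = 163 - C - 2*x (L(x, C) = 124 - ((C + 2*x) - 39) = 124 - (-39 + C + 2*x) = 124 + (39 - C - 2*x) = 163 - C - 2*x)
t = -20076
1/(L(-57, 36) + t) = 1/((163 - 1*36 - 2*(-57)) - 20076) = 1/((163 - 36 + 114) - 20076) = 1/(241 - 20076) = 1/(-19835) = -1/19835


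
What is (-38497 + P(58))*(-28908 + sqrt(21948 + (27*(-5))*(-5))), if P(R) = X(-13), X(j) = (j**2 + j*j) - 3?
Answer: 1103187096 - 38162*sqrt(22623) ≈ 1.0974e+9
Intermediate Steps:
X(j) = -3 + 2*j**2 (X(j) = (j**2 + j**2) - 3 = 2*j**2 - 3 = -3 + 2*j**2)
P(R) = 335 (P(R) = -3 + 2*(-13)**2 = -3 + 2*169 = -3 + 338 = 335)
(-38497 + P(58))*(-28908 + sqrt(21948 + (27*(-5))*(-5))) = (-38497 + 335)*(-28908 + sqrt(21948 + (27*(-5))*(-5))) = -38162*(-28908 + sqrt(21948 - 135*(-5))) = -38162*(-28908 + sqrt(21948 + 675)) = -38162*(-28908 + sqrt(22623)) = 1103187096 - 38162*sqrt(22623)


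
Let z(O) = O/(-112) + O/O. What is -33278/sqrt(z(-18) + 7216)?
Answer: -66556*sqrt(5658254)/404161 ≈ -391.72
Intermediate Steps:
z(O) = 1 - O/112 (z(O) = O*(-1/112) + 1 = -O/112 + 1 = 1 - O/112)
-33278/sqrt(z(-18) + 7216) = -33278/sqrt((1 - 1/112*(-18)) + 7216) = -33278/sqrt((1 + 9/56) + 7216) = -33278/sqrt(65/56 + 7216) = -33278*2*sqrt(5658254)/404161 = -66556*sqrt(5658254)/404161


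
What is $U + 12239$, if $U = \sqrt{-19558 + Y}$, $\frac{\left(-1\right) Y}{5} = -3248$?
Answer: $12239 + i \sqrt{3318} \approx 12239.0 + 57.602 i$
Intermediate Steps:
$Y = 16240$ ($Y = \left(-5\right) \left(-3248\right) = 16240$)
$U = i \sqrt{3318}$ ($U = \sqrt{-19558 + 16240} = \sqrt{-3318} = i \sqrt{3318} \approx 57.602 i$)
$U + 12239 = i \sqrt{3318} + 12239 = 12239 + i \sqrt{3318}$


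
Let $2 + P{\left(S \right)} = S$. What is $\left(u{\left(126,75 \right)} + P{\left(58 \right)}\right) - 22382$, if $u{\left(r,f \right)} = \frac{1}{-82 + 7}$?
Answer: $- \frac{1674451}{75} \approx -22326.0$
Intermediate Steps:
$u{\left(r,f \right)} = - \frac{1}{75}$ ($u{\left(r,f \right)} = \frac{1}{-75} = - \frac{1}{75}$)
$P{\left(S \right)} = -2 + S$
$\left(u{\left(126,75 \right)} + P{\left(58 \right)}\right) - 22382 = \left(- \frac{1}{75} + \left(-2 + 58\right)\right) - 22382 = \left(- \frac{1}{75} + 56\right) - 22382 = \frac{4199}{75} - 22382 = - \frac{1674451}{75}$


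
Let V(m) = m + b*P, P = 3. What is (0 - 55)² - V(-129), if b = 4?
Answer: 3142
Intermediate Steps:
V(m) = 12 + m (V(m) = m + 4*3 = m + 12 = 12 + m)
(0 - 55)² - V(-129) = (0 - 55)² - (12 - 129) = (-55)² - 1*(-117) = 3025 + 117 = 3142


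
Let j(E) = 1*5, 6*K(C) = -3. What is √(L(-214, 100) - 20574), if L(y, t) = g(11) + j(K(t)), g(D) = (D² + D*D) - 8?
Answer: 7*I*√415 ≈ 142.6*I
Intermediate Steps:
g(D) = -8 + 2*D² (g(D) = (D² + D²) - 8 = 2*D² - 8 = -8 + 2*D²)
K(C) = -½ (K(C) = (⅙)*(-3) = -½)
j(E) = 5
L(y, t) = 239 (L(y, t) = (-8 + 2*11²) + 5 = (-8 + 2*121) + 5 = (-8 + 242) + 5 = 234 + 5 = 239)
√(L(-214, 100) - 20574) = √(239 - 20574) = √(-20335) = 7*I*√415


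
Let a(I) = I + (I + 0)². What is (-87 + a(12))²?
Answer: 4761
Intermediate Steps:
a(I) = I + I²
(-87 + a(12))² = (-87 + 12*(1 + 12))² = (-87 + 12*13)² = (-87 + 156)² = 69² = 4761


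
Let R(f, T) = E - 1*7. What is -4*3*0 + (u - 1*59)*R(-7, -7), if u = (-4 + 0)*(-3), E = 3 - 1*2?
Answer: 282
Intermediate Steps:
E = 1 (E = 3 - 2 = 1)
R(f, T) = -6 (R(f, T) = 1 - 1*7 = 1 - 7 = -6)
u = 12 (u = -4*(-3) = 12)
-4*3*0 + (u - 1*59)*R(-7, -7) = -4*3*0 + (12 - 1*59)*(-6) = -12*0 + (12 - 59)*(-6) = 0 - 47*(-6) = 0 + 282 = 282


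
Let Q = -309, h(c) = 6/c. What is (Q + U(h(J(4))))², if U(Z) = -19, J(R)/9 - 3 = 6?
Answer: 107584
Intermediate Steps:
J(R) = 81 (J(R) = 27 + 9*6 = 27 + 54 = 81)
(Q + U(h(J(4))))² = (-309 - 19)² = (-328)² = 107584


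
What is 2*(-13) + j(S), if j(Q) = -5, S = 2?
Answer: -31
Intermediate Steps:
2*(-13) + j(S) = 2*(-13) - 5 = -26 - 5 = -31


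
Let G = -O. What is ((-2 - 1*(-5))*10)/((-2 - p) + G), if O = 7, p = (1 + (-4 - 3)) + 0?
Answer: -10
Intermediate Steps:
p = -6 (p = (1 - 7) + 0 = -6 + 0 = -6)
G = -7 (G = -1*7 = -7)
((-2 - 1*(-5))*10)/((-2 - p) + G) = ((-2 - 1*(-5))*10)/((-2 - 1*(-6)) - 7) = ((-2 + 5)*10)/((-2 + 6) - 7) = (3*10)/(4 - 7) = 30/(-3) = 30*(-1/3) = -10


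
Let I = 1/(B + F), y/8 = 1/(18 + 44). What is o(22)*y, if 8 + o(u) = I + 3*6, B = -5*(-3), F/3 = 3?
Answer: 241/186 ≈ 1.2957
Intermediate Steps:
F = 9 (F = 3*3 = 9)
y = 4/31 (y = 8/(18 + 44) = 8/62 = 8*(1/62) = 4/31 ≈ 0.12903)
B = 15
I = 1/24 (I = 1/(15 + 9) = 1/24 ≈ 0.041667)
o(u) = 241/24 (o(u) = -8 + (1/24 + 3*6) = -8 + (1/24 + 18) = -8 + 433/24 = 241/24)
o(22)*y = (241/24)*(4/31) = 241/186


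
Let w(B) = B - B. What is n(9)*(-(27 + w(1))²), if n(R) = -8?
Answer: 5832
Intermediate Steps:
w(B) = 0
n(9)*(-(27 + w(1))²) = -(-8)*(27 + 0)² = -(-8)*27² = -(-8)*729 = -8*(-729) = 5832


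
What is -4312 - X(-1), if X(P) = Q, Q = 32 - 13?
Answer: -4331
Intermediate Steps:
Q = 19
X(P) = 19
-4312 - X(-1) = -4312 - 1*19 = -4312 - 19 = -4331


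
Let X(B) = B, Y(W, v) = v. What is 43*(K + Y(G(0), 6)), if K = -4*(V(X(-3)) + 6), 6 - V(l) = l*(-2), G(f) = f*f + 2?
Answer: -774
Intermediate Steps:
G(f) = 2 + f² (G(f) = f² + 2 = 2 + f²)
V(l) = 6 + 2*l (V(l) = 6 - l*(-2) = 6 - (-2)*l = 6 + 2*l)
K = -24 (K = -4*((6 + 2*(-3)) + 6) = -4*((6 - 6) + 6) = -4*(0 + 6) = -4*6 = -24)
43*(K + Y(G(0), 6)) = 43*(-24 + 6) = 43*(-18) = -774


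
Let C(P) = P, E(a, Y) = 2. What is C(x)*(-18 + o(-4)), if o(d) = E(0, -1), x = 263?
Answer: -4208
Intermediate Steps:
o(d) = 2
C(x)*(-18 + o(-4)) = 263*(-18 + 2) = 263*(-16) = -4208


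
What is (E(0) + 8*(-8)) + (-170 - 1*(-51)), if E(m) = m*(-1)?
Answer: -183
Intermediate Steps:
E(m) = -m
(E(0) + 8*(-8)) + (-170 - 1*(-51)) = (-1*0 + 8*(-8)) + (-170 - 1*(-51)) = (0 - 64) + (-170 + 51) = -64 - 119 = -183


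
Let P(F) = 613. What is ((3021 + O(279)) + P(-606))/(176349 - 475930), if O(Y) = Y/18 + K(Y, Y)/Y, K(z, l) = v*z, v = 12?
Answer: -7323/599162 ≈ -0.012222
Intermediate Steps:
K(z, l) = 12*z
O(Y) = 12 + Y/18 (O(Y) = Y/18 + (12*Y)/Y = Y*(1/18) + 12 = Y/18 + 12 = 12 + Y/18)
((3021 + O(279)) + P(-606))/(176349 - 475930) = ((3021 + (12 + (1/18)*279)) + 613)/(176349 - 475930) = ((3021 + (12 + 31/2)) + 613)/(-299581) = ((3021 + 55/2) + 613)*(-1/299581) = (6097/2 + 613)*(-1/299581) = (7323/2)*(-1/299581) = -7323/599162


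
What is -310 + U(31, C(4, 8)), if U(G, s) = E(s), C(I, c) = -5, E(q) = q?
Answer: -315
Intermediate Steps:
U(G, s) = s
-310 + U(31, C(4, 8)) = -310 - 5 = -315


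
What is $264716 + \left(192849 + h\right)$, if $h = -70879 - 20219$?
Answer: $366467$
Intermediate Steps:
$h = -91098$ ($h = -70879 - 20219 = -91098$)
$264716 + \left(192849 + h\right) = 264716 + \left(192849 - 91098\right) = 264716 + 101751 = 366467$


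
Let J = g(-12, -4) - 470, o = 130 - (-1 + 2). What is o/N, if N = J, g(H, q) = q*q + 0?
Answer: -129/454 ≈ -0.28414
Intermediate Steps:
g(H, q) = q² (g(H, q) = q² + 0 = q²)
o = 129 (o = 130 - 1*1 = 130 - 1 = 129)
J = -454 (J = (-4)² - 470 = 16 - 470 = -454)
N = -454
o/N = 129/(-454) = 129*(-1/454) = -129/454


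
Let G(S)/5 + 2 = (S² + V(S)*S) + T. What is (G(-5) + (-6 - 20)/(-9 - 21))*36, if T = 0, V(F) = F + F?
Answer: 65856/5 ≈ 13171.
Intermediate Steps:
V(F) = 2*F
G(S) = -10 + 15*S² (G(S) = -10 + 5*((S² + (2*S)*S) + 0) = -10 + 5*((S² + 2*S²) + 0) = -10 + 5*(3*S² + 0) = -10 + 5*(3*S²) = -10 + 15*S²)
(G(-5) + (-6 - 20)/(-9 - 21))*36 = ((-10 + 15*(-5)²) + (-6 - 20)/(-9 - 21))*36 = ((-10 + 15*25) - 26/(-30))*36 = ((-10 + 375) - 26*(-1/30))*36 = (365 + 13/15)*36 = (5488/15)*36 = 65856/5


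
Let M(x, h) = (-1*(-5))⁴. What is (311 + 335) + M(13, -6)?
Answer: 1271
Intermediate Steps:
M(x, h) = 625 (M(x, h) = 5⁴ = 625)
(311 + 335) + M(13, -6) = (311 + 335) + 625 = 646 + 625 = 1271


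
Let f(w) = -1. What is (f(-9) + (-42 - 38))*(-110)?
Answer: 8910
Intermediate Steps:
(f(-9) + (-42 - 38))*(-110) = (-1 + (-42 - 38))*(-110) = (-1 - 80)*(-110) = -81*(-110) = 8910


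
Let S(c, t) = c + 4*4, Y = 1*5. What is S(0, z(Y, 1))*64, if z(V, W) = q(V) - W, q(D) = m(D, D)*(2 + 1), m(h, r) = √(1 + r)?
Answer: 1024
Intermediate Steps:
q(D) = 3*√(1 + D) (q(D) = √(1 + D)*(2 + 1) = √(1 + D)*3 = 3*√(1 + D))
Y = 5
z(V, W) = -W + 3*√(1 + V) (z(V, W) = 3*√(1 + V) - W = -W + 3*√(1 + V))
S(c, t) = 16 + c (S(c, t) = c + 16 = 16 + c)
S(0, z(Y, 1))*64 = (16 + 0)*64 = 16*64 = 1024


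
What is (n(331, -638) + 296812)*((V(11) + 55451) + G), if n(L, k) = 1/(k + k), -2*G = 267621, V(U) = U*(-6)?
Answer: -59404510342461/2552 ≈ -2.3278e+10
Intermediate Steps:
V(U) = -6*U
G = -267621/2 (G = -1/2*267621 = -267621/2 ≈ -1.3381e+5)
n(L, k) = 1/(2*k)
(n(331, -638) + 296812)*((V(11) + 55451) + G) = ((1/2)/(-638) + 296812)*((-6*11 + 55451) - 267621/2) = ((1/2)*(-1/638) + 296812)*((-66 + 55451) - 267621/2) = (-1/1276 + 296812)*(55385 - 267621/2) = (378732111/1276)*(-156851/2) = -59404510342461/2552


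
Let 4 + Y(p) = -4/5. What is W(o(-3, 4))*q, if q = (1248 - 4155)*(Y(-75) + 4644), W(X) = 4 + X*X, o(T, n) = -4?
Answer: -269723088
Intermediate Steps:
Y(p) = -24/5 (Y(p) = -4 - 4/5 = -4 - 4*⅕ = -4 - ⅘ = -24/5)
W(X) = 4 + X²
q = -67430772/5 (q = (1248 - 4155)*(-24/5 + 4644) = -2907*23196/5 = -67430772/5 ≈ -1.3486e+7)
W(o(-3, 4))*q = (4 + (-4)²)*(-67430772/5) = (4 + 16)*(-67430772/5) = 20*(-67430772/5) = -269723088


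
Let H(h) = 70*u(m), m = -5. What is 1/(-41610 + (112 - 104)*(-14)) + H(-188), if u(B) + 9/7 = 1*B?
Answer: -18357681/41722 ≈ -440.00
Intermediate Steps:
u(B) = -9/7 + B (u(B) = -9/7 + 1*B = -9/7 + B)
H(h) = -440 (H(h) = 70*(-9/7 - 5) = 70*(-44/7) = -440)
1/(-41610 + (112 - 104)*(-14)) + H(-188) = 1/(-41610 + (112 - 104)*(-14)) - 440 = 1/(-41610 + 8*(-14)) - 440 = 1/(-41610 - 112) - 440 = 1/(-41722) - 440 = -1/41722 - 440 = -18357681/41722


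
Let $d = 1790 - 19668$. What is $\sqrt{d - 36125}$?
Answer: $i \sqrt{54003} \approx 232.39 i$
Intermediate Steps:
$d = -17878$
$\sqrt{d - 36125} = \sqrt{-17878 - 36125} = \sqrt{-54003} = i \sqrt{54003}$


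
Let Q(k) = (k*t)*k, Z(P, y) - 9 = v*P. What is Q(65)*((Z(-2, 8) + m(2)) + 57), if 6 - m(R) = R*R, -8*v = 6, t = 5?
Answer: 2936375/2 ≈ 1.4682e+6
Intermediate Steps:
v = -3/4 (v = -1/8*6 = -3/4 ≈ -0.75000)
m(R) = 6 - R**2 (m(R) = 6 - R*R = 6 - R**2)
Z(P, y) = 9 - 3*P/4
Q(k) = 5*k**2 (Q(k) = (k*5)*k = (5*k)*k = 5*k**2)
Q(65)*((Z(-2, 8) + m(2)) + 57) = (5*65**2)*(((9 - 3/4*(-2)) + (6 - 1*2**2)) + 57) = (5*4225)*(((9 + 3/2) + (6 - 1*4)) + 57) = 21125*((21/2 + (6 - 4)) + 57) = 21125*((21/2 + 2) + 57) = 21125*(25/2 + 57) = 21125*(139/2) = 2936375/2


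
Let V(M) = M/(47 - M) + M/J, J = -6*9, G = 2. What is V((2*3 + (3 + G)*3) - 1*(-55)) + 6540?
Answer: 5117666/783 ≈ 6536.0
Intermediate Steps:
J = -54
V(M) = -M/54 + M/(47 - M) (V(M) = M/(47 - M) + M/(-54) = M/(47 - M) + M*(-1/54) = M/(47 - M) - M/54 = -M/54 + M/(47 - M))
V((2*3 + (3 + G)*3) - 1*(-55)) + 6540 = -((2*3 + (3 + 2)*3) - 1*(-55))*(7 + ((2*3 + (3 + 2)*3) - 1*(-55)))/(-2538 + 54*((2*3 + (3 + 2)*3) - 1*(-55))) + 6540 = -((6 + 5*3) + 55)*(7 + ((6 + 5*3) + 55))/(-2538 + 54*((6 + 5*3) + 55)) + 6540 = -((6 + 15) + 55)*(7 + ((6 + 15) + 55))/(-2538 + 54*((6 + 15) + 55)) + 6540 = -(21 + 55)*(7 + (21 + 55))/(-2538 + 54*(21 + 55)) + 6540 = -1*76*(7 + 76)/(-2538 + 54*76) + 6540 = -1*76*83/(-2538 + 4104) + 6540 = -1*76*83/1566 + 6540 = -1*76*1/1566*83 + 6540 = -3154/783 + 6540 = 5117666/783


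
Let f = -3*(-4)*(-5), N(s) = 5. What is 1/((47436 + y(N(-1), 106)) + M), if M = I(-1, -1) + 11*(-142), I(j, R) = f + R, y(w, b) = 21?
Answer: 1/45834 ≈ 2.1818e-5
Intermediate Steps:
f = -60 (f = 12*(-5) = -60)
I(j, R) = -60 + R
M = -1623 (M = (-60 - 1) + 11*(-142) = -61 - 1562 = -1623)
1/((47436 + y(N(-1), 106)) + M) = 1/((47436 + 21) - 1623) = 1/(47457 - 1623) = 1/45834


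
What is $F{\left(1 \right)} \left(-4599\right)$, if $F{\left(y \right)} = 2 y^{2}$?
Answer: $-9198$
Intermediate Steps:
$F{\left(1 \right)} \left(-4599\right) = 2 \cdot 1^{2} \left(-4599\right) = 2 \cdot 1 \left(-4599\right) = 2 \left(-4599\right) = -9198$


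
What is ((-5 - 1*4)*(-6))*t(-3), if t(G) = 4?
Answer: 216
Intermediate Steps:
((-5 - 1*4)*(-6))*t(-3) = ((-5 - 1*4)*(-6))*4 = ((-5 - 4)*(-6))*4 = -9*(-6)*4 = 54*4 = 216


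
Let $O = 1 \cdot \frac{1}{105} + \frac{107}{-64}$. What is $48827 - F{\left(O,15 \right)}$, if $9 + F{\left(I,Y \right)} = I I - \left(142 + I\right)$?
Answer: $\frac{2211568254839}{45158400} \approx 48974.0$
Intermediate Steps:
$O = - \frac{11171}{6720}$ ($O = 1 \cdot \frac{1}{105} + 107 \left(- \frac{1}{64}\right) = \frac{1}{105} - \frac{107}{64} = - \frac{11171}{6720} \approx -1.6624$)
$F{\left(I,Y \right)} = -151 + I^{2} - I$ ($F{\left(I,Y \right)} = -9 - \left(142 + I - I I\right) = -9 - \left(142 + I - I^{2}\right) = -151 + I^{2} - I$)
$48827 - F{\left(O,15 \right)} = 48827 - \left(-151 + \left(- \frac{11171}{6720}\right)^{2} - - \frac{11171}{6720}\right) = 48827 - \left(-151 + \frac{124791241}{45158400} + \frac{11171}{6720}\right) = 48827 - - \frac{6619058039}{45158400} = 48827 + \frac{6619058039}{45158400} = \frac{2211568254839}{45158400}$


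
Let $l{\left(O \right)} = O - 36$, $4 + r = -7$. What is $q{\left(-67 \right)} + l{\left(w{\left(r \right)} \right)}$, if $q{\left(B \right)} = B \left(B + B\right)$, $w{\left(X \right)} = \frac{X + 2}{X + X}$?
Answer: $\frac{196733}{22} \approx 8942.4$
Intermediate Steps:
$r = -11$ ($r = -4 - 7 = -11$)
$w{\left(X \right)} = \frac{2 + X}{2 X}$
$l{\left(O \right)} = -36 + O$
$q{\left(B \right)} = 2 B^{2}$ ($q{\left(B \right)} = B 2 B = 2 B^{2}$)
$q{\left(-67 \right)} + l{\left(w{\left(r \right)} \right)} = 2 \left(-67\right)^{2} - \left(36 - \frac{2 - 11}{2 \left(-11\right)}\right) = 2 \cdot 4489 - \left(36 + \frac{1}{22} \left(-9\right)\right) = 8978 + \left(-36 + \frac{9}{22}\right) = 8978 - \frac{783}{22} = \frac{196733}{22}$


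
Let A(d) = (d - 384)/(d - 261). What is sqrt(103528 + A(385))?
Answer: sqrt(397961663)/62 ≈ 321.76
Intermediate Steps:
A(d) = (-384 + d)/(-261 + d)
sqrt(103528 + A(385)) = sqrt(103528 + (-384 + 385)/(-261 + 385)) = sqrt(103528 + 1/124) = sqrt(12837473/124) = sqrt(397961663)/62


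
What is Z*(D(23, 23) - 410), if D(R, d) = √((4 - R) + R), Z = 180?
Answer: -73440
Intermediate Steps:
D(R, d) = 2 (D(R, d) = √4 = 2)
Z*(D(23, 23) - 410) = 180*(2 - 410) = 180*(-408) = -73440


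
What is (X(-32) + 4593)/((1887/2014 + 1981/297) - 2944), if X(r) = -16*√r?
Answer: -2747339694/1756426979 + 38282112*I*√2/1756426979 ≈ -1.5642 + 0.030823*I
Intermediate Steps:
(X(-32) + 4593)/((1887/2014 + 1981/297) - 2944) = (-64*I*√2 + 4593)/((1887/2014 + 1981/297) - 2944) = (4593 - 64*I*√2)/(4550173/598158 - 2944) = (4593 - 64*I*√2)/(-1756426979/598158) = (4593 - 64*I*√2)*(-598158/1756426979) = -2747339694/1756426979 + 38282112*I*√2/1756426979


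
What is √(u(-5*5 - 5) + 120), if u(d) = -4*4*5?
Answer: 2*√10 ≈ 6.3246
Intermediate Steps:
u(d) = -80 (u(d) = -16*5 = -80)
√(u(-5*5 - 5) + 120) = √(-80 + 120) = √40 = 2*√10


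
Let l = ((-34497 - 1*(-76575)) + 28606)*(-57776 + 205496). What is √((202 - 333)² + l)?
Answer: √10441457641 ≈ 1.0218e+5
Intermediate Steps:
l = 10441440480 (l = ((-34497 + 76575) + 28606)*147720 = (42078 + 28606)*147720 = 70684*147720 = 10441440480)
√((202 - 333)² + l) = √((202 - 333)² + 10441440480) = √((-131)² + 10441440480) = √(17161 + 10441440480) = √10441457641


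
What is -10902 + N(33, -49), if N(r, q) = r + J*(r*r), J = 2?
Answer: -8691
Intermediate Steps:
N(r, q) = r + 2*r² (N(r, q) = r + 2*(r*r) = r + 2*r²)
-10902 + N(33, -49) = -10902 + 33*(1 + 2*33) = -10902 + 33*(1 + 66) = -10902 + 33*67 = -10902 + 2211 = -8691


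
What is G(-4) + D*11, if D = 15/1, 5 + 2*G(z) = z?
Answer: 321/2 ≈ 160.50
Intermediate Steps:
G(z) = -5/2 + z/2
D = 15 (D = 15*1 = 15)
G(-4) + D*11 = (-5/2 + (½)*(-4)) + 15*11 = (-5/2 - 2) + 165 = -9/2 + 165 = 321/2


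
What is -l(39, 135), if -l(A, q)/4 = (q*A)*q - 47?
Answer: 2842912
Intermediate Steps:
l(A, q) = 188 - 4*A*q**2 (l(A, q) = -4*((q*A)*q - 47) = -4*((A*q)*q - 47) = -4*(A*q**2 - 47) = -4*(-47 + A*q**2) = 188 - 4*A*q**2)
-l(39, 135) = -(188 - 4*39*135**2) = -(188 - 4*39*18225) = -(188 - 2843100) = -1*(-2842912) = 2842912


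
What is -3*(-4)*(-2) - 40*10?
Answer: -424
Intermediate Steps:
-3*(-4)*(-2) - 40*10 = 12*(-2) - 400 = -24 - 400 = -424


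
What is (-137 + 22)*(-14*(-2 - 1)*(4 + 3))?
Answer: -33810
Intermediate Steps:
(-137 + 22)*(-14*(-2 - 1)*(4 + 3)) = -(-1610)*(-3*7) = -(-1610)*(-21) = -115*294 = -33810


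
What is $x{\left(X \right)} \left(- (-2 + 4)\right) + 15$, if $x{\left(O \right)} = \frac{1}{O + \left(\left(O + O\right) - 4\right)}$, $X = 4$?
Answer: $\frac{59}{4} \approx 14.75$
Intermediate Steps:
$x{\left(O \right)} = \frac{1}{-4 + 3 O}$ ($x{\left(O \right)} = \frac{1}{O + \left(2 O - 4\right)} = \frac{1}{O + \left(-4 + 2 O\right)} = \frac{1}{-4 + 3 O}$)
$x{\left(X \right)} \left(- (-2 + 4)\right) + 15 = \frac{\left(-1\right) \left(-2 + 4\right)}{-4 + 3 \cdot 4} + 15 = \frac{\left(-1\right) 2}{-4 + 12} + 15 = \frac{1}{8} \left(-2\right) + 15 = - \frac{1}{4} + 15 = \frac{59}{4}$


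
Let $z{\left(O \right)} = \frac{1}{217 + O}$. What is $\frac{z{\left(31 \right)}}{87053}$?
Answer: $\frac{1}{21589144} \approx 4.632 \cdot 10^{-8}$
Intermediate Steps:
$\frac{z{\left(31 \right)}}{87053} = \frac{1}{\left(217 + 31\right) 87053} = \frac{1}{248} \cdot \frac{1}{87053} = \frac{1}{21589144}$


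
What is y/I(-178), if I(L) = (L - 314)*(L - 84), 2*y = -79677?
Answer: -26559/85936 ≈ -0.30906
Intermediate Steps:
y = -79677/2 (y = (½)*(-79677) = -79677/2 ≈ -39839.)
I(L) = (-314 + L)*(-84 + L)
y/I(-178) = -79677/(2*(26376 + (-178)² - 398*(-178))) = -79677/(2*(26376 + 31684 + 70844)) = -79677/2/128904 = -79677/2*1/128904 = -26559/85936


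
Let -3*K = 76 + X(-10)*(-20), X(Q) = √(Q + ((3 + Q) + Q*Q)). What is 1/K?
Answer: 57/6856 + 15*√83/6856 ≈ 0.028246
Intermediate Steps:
X(Q) = √(3 + Q² + 2*Q) (X(Q) = √(Q + ((3 + Q) + Q²)) = √(Q + (3 + Q + Q²)) = √(3 + Q² + 2*Q))
K = -76/3 + 20*√83/3 (K = -(76 + √(3 + (-10)² + 2*(-10))*(-20))/3 = -(76 + √(3 + 100 - 20)*(-20))/3 = -(76 + √83*(-20))/3 = -(76 - 20*√83)/3 = -76/3 + 20*√83/3 ≈ 35.403)
1/K = 1/(-76/3 + 20*√83/3)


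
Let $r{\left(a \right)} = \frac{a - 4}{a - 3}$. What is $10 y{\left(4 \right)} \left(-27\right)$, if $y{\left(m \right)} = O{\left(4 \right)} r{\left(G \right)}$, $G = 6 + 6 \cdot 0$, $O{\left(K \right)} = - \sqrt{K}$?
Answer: $360$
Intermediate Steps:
$G = 6$ ($G = 6 + 0 = 6$)
$r{\left(a \right)} = \frac{-4 + a}{-3 + a}$
$y{\left(m \right)} = - \frac{4}{3}$ ($y{\left(m \right)} = - \sqrt{4} \frac{-4 + 6}{-3 + 6} = \left(-1\right) 2 \cdot \frac{1}{3} \cdot 2 = - 2 \cdot \frac{1}{3} \cdot 2 = \left(-2\right) \frac{2}{3} = - \frac{4}{3}$)
$10 y{\left(4 \right)} \left(-27\right) = 10 \left(- \frac{4}{3}\right) \left(-27\right) = \left(- \frac{40}{3}\right) \left(-27\right) = 360$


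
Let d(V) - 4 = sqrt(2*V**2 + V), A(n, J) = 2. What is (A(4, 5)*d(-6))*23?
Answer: 184 + 46*sqrt(66) ≈ 557.71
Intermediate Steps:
d(V) = 4 + sqrt(V + 2*V**2) (d(V) = 4 + sqrt(2*V**2 + V) = 4 + sqrt(V + 2*V**2))
(A(4, 5)*d(-6))*23 = (2*(4 + sqrt(-6*(1 + 2*(-6)))))*23 = (2*(4 + sqrt(-6*(1 - 12))))*23 = (2*(4 + sqrt(-6*(-11))))*23 = (2*(4 + sqrt(66)))*23 = (8 + 2*sqrt(66))*23 = 184 + 46*sqrt(66)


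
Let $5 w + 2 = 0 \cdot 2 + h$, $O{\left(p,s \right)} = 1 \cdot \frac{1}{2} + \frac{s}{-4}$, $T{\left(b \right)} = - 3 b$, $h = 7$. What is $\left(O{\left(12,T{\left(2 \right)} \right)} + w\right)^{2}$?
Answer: $9$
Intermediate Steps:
$O{\left(p,s \right)} = \frac{1}{2} - \frac{s}{4}$ ($O{\left(p,s \right)} = 1 \cdot \frac{1}{2} + s \left(- \frac{1}{4}\right) = \frac{1}{2} - \frac{s}{4}$)
$w = 1$ ($w = - \frac{2}{5} + \frac{0 \cdot 2 + 7}{5} = - \frac{2}{5} + \frac{0 + 7}{5} = - \frac{2}{5} + \frac{1}{5} \cdot 7 = - \frac{2}{5} + \frac{7}{5} = 1$)
$\left(O{\left(12,T{\left(2 \right)} \right)} + w\right)^{2} = \left(\left(\frac{1}{2} - \frac{\left(-3\right) 2}{4}\right) + 1\right)^{2} = \left(\left(\frac{1}{2} - - \frac{3}{2}\right) + 1\right)^{2} = \left(\left(\frac{1}{2} + \frac{3}{2}\right) + 1\right)^{2} = \left(2 + 1\right)^{2} = 3^{2} = 9$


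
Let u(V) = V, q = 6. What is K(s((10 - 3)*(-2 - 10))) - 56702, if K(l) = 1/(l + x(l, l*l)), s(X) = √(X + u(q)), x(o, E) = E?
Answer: -4479459/79 - I*√78/6162 ≈ -56702.0 - 0.0014333*I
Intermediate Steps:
s(X) = √(6 + X) (s(X) = √(X + 6) = √(6 + X))
K(l) = 1/(l + l²) (K(l) = 1/(l + l*l) = 1/(l + l²))
K(s((10 - 3)*(-2 - 10))) - 56702 = 1/((√(6 + (10 - 3)*(-2 - 10)))*(1 + √(6 + (10 - 3)*(-2 - 10)))) - 56702 = 1/((√(6 + 7*(-12)))*(1 + √(6 + 7*(-12)))) - 56702 = 1/((√(6 - 84))*(1 + √(6 - 84))) - 56702 = 1/((√(-78))*(1 + √(-78))) - 56702 = 1/(((I*√78))*(1 + I*√78)) - 56702 = (-I*√78/78)/(1 + I*√78) - 56702 = -I*√78/(78*(1 + I*√78)) - 56702 = -56702 - I*√78/(78*(1 + I*√78))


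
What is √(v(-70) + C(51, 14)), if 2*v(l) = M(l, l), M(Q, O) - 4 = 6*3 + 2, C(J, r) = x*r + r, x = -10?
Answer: I*√114 ≈ 10.677*I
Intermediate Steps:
C(J, r) = -9*r (C(J, r) = -10*r + r = -9*r)
M(Q, O) = 24 (M(Q, O) = 4 + (6*3 + 2) = 4 + (18 + 2) = 4 + 20 = 24)
v(l) = 12 (v(l) = (½)*24 = 12)
√(v(-70) + C(51, 14)) = √(12 - 9*14) = √(12 - 126) = √(-114) = I*√114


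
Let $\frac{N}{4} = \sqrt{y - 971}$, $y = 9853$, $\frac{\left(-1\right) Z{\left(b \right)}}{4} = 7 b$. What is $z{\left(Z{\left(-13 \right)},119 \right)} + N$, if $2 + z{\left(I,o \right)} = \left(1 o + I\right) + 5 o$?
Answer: $1076 + 4 \sqrt{8882} \approx 1453.0$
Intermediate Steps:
$Z{\left(b \right)} = - 28 b$ ($Z{\left(b \right)} = - 4 \cdot 7 b = - 28 b$)
$z{\left(I,o \right)} = -2 + I + 6 o$ ($z{\left(I,o \right)} = -2 + \left(\left(1 o + I\right) + 5 o\right) = -2 + \left(\left(o + I\right) + 5 o\right) = -2 + \left(\left(I + o\right) + 5 o\right) = -2 + \left(I + 6 o\right) = -2 + I + 6 o$)
$N = 4 \sqrt{8882}$ ($N = 4 \sqrt{9853 - 971} = 4 \sqrt{8882} \approx 376.98$)
$z{\left(Z{\left(-13 \right)},119 \right)} + N = \left(-2 - -364 + 6 \cdot 119\right) + 4 \sqrt{8882} = \left(-2 + 364 + 714\right) + 4 \sqrt{8882} = 1076 + 4 \sqrt{8882}$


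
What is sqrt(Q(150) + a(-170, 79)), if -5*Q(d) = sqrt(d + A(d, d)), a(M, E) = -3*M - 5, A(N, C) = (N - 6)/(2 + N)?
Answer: sqrt(4557625 - 190*sqrt(13623))/95 ≈ 22.417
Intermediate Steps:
A(N, C) = (-6 + N)/(2 + N)
a(M, E) = -5 - 3*M
Q(d) = -sqrt(d + (-6 + d)/(2 + d))/5
sqrt(Q(150) + a(-170, 79)) = sqrt(-sqrt(-6 + 150 + 150*(2 + 150))/sqrt(2 + 150)/5 + (-5 - 3*(-170))) = sqrt(-sqrt(38)*sqrt(-6 + 150 + 150*152)/76/5 + (-5 + 510)) = sqrt(-sqrt(38)*sqrt(-6 + 150 + 22800)/76/5 + 505) = sqrt(-2*sqrt(13623)/19/5 + 505) = sqrt(-2*sqrt(13623)/95 + 505) = sqrt(505 - 2*sqrt(13623)/95)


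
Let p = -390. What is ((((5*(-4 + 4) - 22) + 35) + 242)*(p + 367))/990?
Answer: -391/66 ≈ -5.9242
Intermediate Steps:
((((5*(-4 + 4) - 22) + 35) + 242)*(p + 367))/990 = ((((5*(-4 + 4) - 22) + 35) + 242)*(-390 + 367))/990 = ((((5*0 - 22) + 35) + 242)*(-23))*(1/990) = ((((0 - 22) + 35) + 242)*(-23))*(1/990) = (((-22 + 35) + 242)*(-23))*(1/990) = ((13 + 242)*(-23))*(1/990) = (255*(-23))*(1/990) = -5865*1/990 = -391/66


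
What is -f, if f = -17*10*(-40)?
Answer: -6800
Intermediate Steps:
f = 6800 (f = -170*(-40) = 6800)
-f = -1*6800 = -6800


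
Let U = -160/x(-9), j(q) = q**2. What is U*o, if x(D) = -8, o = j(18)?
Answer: 6480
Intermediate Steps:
o = 324 (o = 18**2 = 324)
U = 20 (U = -160/(-8) = -160*(-1/8) = 20)
U*o = 20*324 = 6480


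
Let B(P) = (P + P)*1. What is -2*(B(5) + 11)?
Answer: -42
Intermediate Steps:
B(P) = 2*P (B(P) = (2*P)*1 = 2*P)
-2*(B(5) + 11) = -2*(2*5 + 11) = -2*(10 + 11) = -2*21 = -42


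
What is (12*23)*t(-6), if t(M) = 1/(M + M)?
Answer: -23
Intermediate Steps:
t(M) = 1/(2*M)
(12*23)*t(-6) = (12*23)*((½)/(-6)) = 276*((½)*(-⅙)) = 276*(-1/12) = -23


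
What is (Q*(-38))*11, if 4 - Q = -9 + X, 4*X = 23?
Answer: -6061/2 ≈ -3030.5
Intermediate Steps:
X = 23/4 (X = (¼)*23 = 23/4 ≈ 5.7500)
Q = 29/4 (Q = 4 - (-9 + 23/4) = 4 - 1*(-13/4) = 4 + 13/4 = 29/4 ≈ 7.2500)
(Q*(-38))*11 = ((29/4)*(-38))*11 = -551/2*11 = -6061/2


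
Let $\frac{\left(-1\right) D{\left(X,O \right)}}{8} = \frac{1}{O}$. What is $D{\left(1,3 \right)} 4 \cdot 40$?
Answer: $- \frac{1280}{3} \approx -426.67$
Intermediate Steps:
$D{\left(X,O \right)} = - \frac{8}{O}$
$D{\left(1,3 \right)} 4 \cdot 40 = - \frac{8}{3} \cdot 4 \cdot 40 = \left(-8\right) \frac{1}{3} \cdot 4 \cdot 40 = \left(- \frac{8}{3}\right) 4 \cdot 40 = \left(- \frac{32}{3}\right) 40 = - \frac{1280}{3}$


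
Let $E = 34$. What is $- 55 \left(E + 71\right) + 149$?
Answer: $-5626$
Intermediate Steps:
$- 55 \left(E + 71\right) + 149 = - 55 \left(34 + 71\right) + 149 = \left(-55\right) 105 + 149 = -5775 + 149 = -5626$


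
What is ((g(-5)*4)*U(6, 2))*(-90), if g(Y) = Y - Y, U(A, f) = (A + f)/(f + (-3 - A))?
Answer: 0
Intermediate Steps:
U(A, f) = (A + f)/(-3 + f - A)
g(Y) = 0
((g(-5)*4)*U(6, 2))*(-90) = ((0*4)*((6 + 2)/(-3 + 2 - 1*6)))*(-90) = (0*(8/(-3 + 2 - 6)))*(-90) = (0*(8/(-7)))*(-90) = (0*(-1/7*8))*(-90) = (0*(-8/7))*(-90) = 0*(-90) = 0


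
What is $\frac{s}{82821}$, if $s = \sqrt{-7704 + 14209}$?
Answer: $\frac{\sqrt{6505}}{82821} \approx 0.00097383$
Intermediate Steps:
$s = \sqrt{6505} \approx 80.654$
$\frac{s}{82821} = \frac{\sqrt{6505}}{82821}$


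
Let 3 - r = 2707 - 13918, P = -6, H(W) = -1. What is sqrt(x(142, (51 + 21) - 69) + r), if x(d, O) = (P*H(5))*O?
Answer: 12*sqrt(78) ≈ 105.98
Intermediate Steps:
x(d, O) = 6*O (x(d, O) = (-6*(-1))*O = 6*O)
r = 11214 (r = 3 - (2707 - 13918) = 3 - 1*(-11211) = 3 + 11211 = 11214)
sqrt(x(142, (51 + 21) - 69) + r) = sqrt(6*((51 + 21) - 69) + 11214) = sqrt(6*(72 - 69) + 11214) = sqrt(6*3 + 11214) = sqrt(18 + 11214) = sqrt(11232) = 12*sqrt(78)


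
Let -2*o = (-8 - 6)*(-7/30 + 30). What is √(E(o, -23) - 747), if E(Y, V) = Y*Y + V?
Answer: √38382001/30 ≈ 206.51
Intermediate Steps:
o = 6251/30 (o = -(-8 - 6)*(-7/30 + 30)/2 = -(-7)*(-7*1/30 + 30) = -(-7)*(-7/30 + 30) = -(-7)*893/30 = -½*(-6251/15) = 6251/30 ≈ 208.37)
E(Y, V) = V + Y² (E(Y, V) = Y² + V = V + Y²)
√(E(o, -23) - 747) = √((-23 + (6251/30)²) - 747) = √((-23 + 39075001/900) - 747) = √(39054301/900 - 747) = √(38382001/900) = √38382001/30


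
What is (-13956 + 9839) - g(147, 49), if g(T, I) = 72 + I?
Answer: -4238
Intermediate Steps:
(-13956 + 9839) - g(147, 49) = (-13956 + 9839) - (72 + 49) = -4117 - 1*121 = -4117 - 121 = -4238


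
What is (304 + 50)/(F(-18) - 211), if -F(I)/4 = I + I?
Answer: -354/67 ≈ -5.2836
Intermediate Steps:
F(I) = -8*I (F(I) = -4*(I + I) = -8*I)
(304 + 50)/(F(-18) - 211) = (304 + 50)/(-8*(-18) - 211) = 354/(144 - 211) = 354/(-67) = 354*(-1/67) = -354/67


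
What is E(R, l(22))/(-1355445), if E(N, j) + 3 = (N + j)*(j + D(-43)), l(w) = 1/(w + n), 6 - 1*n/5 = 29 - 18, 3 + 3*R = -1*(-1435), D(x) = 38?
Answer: -1996/150605 ≈ -0.013253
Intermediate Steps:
R = 1432/3 (R = -1 + (-1*(-1435))/3 = -1 + (⅓)*1435 = -1 + 1435/3 = 1432/3 ≈ 477.33)
n = -25 (n = 30 - 5*(29 - 18) = 30 - 5*11 = 30 - 55 = -25)
l(w) = 1/(-25 + w) (l(w) = 1/(w - 25) = 1/(-25 + w))
E(N, j) = -3 + (38 + j)*(N + j) (E(N, j) = -3 + (N + j)*(j + 38) = -3 + (N + j)*(38 + j) = -3 + (38 + j)*(N + j))
E(R, l(22))/(-1355445) = (-3 + (1/(-25 + 22))² + 38*(1432/3) + 38/(-25 + 22) + 1432/(3*(-25 + 22)))/(-1355445) = (-3 + (1/(-3))² + 54416/3 + 38/(-3) + (1432/3)/(-3))*(-1/1355445) = (-3 + (-⅓)² + 54416/3 + 38*(-⅓) + (1432/3)*(-⅓))*(-1/1355445) = (-3 + ⅑ + 54416/3 - 38/3 - 1432/9)*(-1/1355445) = 17964*(-1/1355445) = -1996/150605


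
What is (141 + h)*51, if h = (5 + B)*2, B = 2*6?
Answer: 8925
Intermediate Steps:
B = 12
h = 34 (h = (5 + 12)*2 = 17*2 = 34)
(141 + h)*51 = (141 + 34)*51 = 175*51 = 8925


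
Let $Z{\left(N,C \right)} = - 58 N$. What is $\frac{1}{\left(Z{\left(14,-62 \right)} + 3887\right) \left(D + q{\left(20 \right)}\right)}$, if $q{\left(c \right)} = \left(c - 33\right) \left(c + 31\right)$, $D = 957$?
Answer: $\frac{1}{904050} \approx 1.1061 \cdot 10^{-6}$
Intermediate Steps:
$q{\left(c \right)} = \left(-33 + c\right) \left(31 + c\right)$
$\frac{1}{\left(Z{\left(14,-62 \right)} + 3887\right) \left(D + q{\left(20 \right)}\right)} = \frac{1}{\left(\left(-58\right) 14 + 3887\right) \left(957 - \left(1063 - 400\right)\right)} = \frac{1}{\left(-812 + 3887\right) \left(957 - 663\right)} = \frac{1}{3075 \left(957 - 663\right)} = \frac{1}{3075 \cdot 294} = \frac{1}{904050}$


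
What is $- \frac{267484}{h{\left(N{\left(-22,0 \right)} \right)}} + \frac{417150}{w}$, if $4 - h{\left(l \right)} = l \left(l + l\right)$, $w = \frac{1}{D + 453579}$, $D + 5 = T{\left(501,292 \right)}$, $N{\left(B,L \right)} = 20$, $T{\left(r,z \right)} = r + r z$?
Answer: $\frac{49838175782821}{199} \approx 2.5044 \cdot 10^{11}$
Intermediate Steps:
$D = 146788$ ($D = -5 + 501 \left(1 + 292\right) = -5 + 501 \cdot 293 = -5 + 146793 = 146788$)
$w = \frac{1}{600367}$ ($w = \frac{1}{146788 + 453579} = \frac{1}{600367} \approx 1.6656 \cdot 10^{-6}$)
$h{\left(l \right)} = 4 - 2 l^{2}$ ($h{\left(l \right)} = 4 - l \left(l + l\right) = 4 - l 2 l = 4 - 2 l^{2}$)
$- \frac{267484}{h{\left(N{\left(-22,0 \right)} \right)}} + \frac{417150}{w} = - \frac{267484}{4 - 2 \cdot 20^{2}} + 417150 \frac{1}{\frac{1}{600367}} = - \frac{267484}{4 - 800} + 417150 \cdot 600367 = - \frac{267484}{4 - 800} + 250443094050 = - \frac{267484}{-796} + 250443094050 = \left(-267484\right) \left(- \frac{1}{796}\right) + 250443094050 = \frac{66871}{199} + 250443094050 = \frac{49838175782821}{199}$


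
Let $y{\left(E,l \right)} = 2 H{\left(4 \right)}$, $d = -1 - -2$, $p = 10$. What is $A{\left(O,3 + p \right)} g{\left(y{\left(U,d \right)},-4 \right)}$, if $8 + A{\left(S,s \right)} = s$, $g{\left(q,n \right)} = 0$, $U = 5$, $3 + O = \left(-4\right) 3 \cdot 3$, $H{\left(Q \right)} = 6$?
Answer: $0$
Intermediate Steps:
$d = 1$ ($d = -1 + 2 = 1$)
$O = -39$ ($O = -3 + \left(-4\right) 3 \cdot 3 = -3 - 36 = -39$)
$y{\left(E,l \right)} = 12$ ($y{\left(E,l \right)} = 2 \cdot 6 = 12$)
$A{\left(S,s \right)} = -8 + s$
$A{\left(O,3 + p \right)} g{\left(y{\left(U,d \right)},-4 \right)} = \left(-8 + \left(3 + 10\right)\right) 0 = \left(-8 + 13\right) 0 = 5 \cdot 0 = 0$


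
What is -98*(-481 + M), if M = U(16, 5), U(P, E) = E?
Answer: 46648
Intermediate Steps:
M = 5
-98*(-481 + M) = -98*(-481 + 5) = -98*(-476) = 46648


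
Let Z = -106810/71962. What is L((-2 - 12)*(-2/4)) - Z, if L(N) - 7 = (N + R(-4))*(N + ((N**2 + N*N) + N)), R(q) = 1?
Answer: 2958568/3271 ≈ 904.48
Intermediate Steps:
L(N) = 7 + (1 + N)*(2*N + 2*N**2) (L(N) = 7 + (N + 1)*(N + ((N**2 + N*N) + N)) = 7 + (1 + N)*(N + ((N**2 + N**2) + N)) = 7 + (1 + N)*(N + (2*N**2 + N)) = 7 + (1 + N)*(N + (N + 2*N**2)) = 7 + (1 + N)*(2*N + 2*N**2))
Z = -4855/3271 (Z = -106810*1/71962 = -4855/3271 ≈ -1.4843)
L((-2 - 12)*(-2/4)) - Z = (7 + 2*((-2 - 12)*(-2/4)) + 2*((-2 - 12)*(-2/4))**3 + 4*((-2 - 12)*(-2/4))**2) - 1*(-4855/3271) = (7 + 2*(-(-28)/4) + 2*(-(-28)/4)**3 + 4*(-(-28)/4)**2) + 4855/3271 = (7 + 2*(-14*(-1/2)) + 2*(-14*(-1/2))**3 + 4*(-14*(-1/2))**2) + 4855/3271 = (7 + 2*7 + 2*7**3 + 4*7**2) + 4855/3271 = (7 + 14 + 2*343 + 4*49) + 4855/3271 = (7 + 14 + 686 + 196) + 4855/3271 = 903 + 4855/3271 = 2958568/3271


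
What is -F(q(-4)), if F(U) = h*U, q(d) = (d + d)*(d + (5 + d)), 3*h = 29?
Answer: -232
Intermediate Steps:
h = 29/3 (h = (⅓)*29 = 29/3 ≈ 9.6667)
q(d) = 2*d*(5 + 2*d) (q(d) = (2*d)*(5 + 2*d) = 2*d*(5 + 2*d))
F(U) = 29*U/3
-F(q(-4)) = -29*2*(-4)*(5 + 2*(-4))/3 = -29*2*(-4)*(5 - 8)/3 = -29*2*(-4)*(-3)/3 = -29*24/3 = -1*232 = -232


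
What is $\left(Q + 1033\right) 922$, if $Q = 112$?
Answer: $1055690$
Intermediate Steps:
$\left(Q + 1033\right) 922 = \left(112 + 1033\right) 922 = 1145 \cdot 922 = 1055690$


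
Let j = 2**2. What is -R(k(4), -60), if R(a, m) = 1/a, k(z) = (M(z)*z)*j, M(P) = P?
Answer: -1/64 ≈ -0.015625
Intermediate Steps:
j = 4
k(z) = 4*z**2 (k(z) = (z*z)*4 = z**2*4 = 4*z**2)
-R(k(4), -60) = -1/(4*4**2) = -1/(4*16) = -1/64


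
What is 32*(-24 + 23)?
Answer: -32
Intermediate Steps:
32*(-24 + 23) = 32*(-1) = -32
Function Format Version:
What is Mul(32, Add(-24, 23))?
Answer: -32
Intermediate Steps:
Mul(32, Add(-24, 23)) = Mul(32, -1) = -32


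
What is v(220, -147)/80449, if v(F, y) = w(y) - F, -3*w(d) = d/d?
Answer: -661/241347 ≈ -0.0027388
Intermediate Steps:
w(d) = -1/3 (w(d) = -d/(3*d) = -1/3*1 = -1/3)
v(F, y) = -1/3 - F
v(220, -147)/80449 = (-1/3 - 1*220)/80449 = (-1/3 - 220)*(1/80449) = -661/3*1/80449 = -661/241347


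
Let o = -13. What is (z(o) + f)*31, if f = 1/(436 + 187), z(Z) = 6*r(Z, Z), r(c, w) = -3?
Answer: -347603/623 ≈ -557.95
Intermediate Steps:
z(Z) = -18 (z(Z) = 6*(-3) = -18)
f = 1/623 ≈ 0.0016051
(z(o) + f)*31 = (-18 + 1/623)*31 = -11213/623*31 = -347603/623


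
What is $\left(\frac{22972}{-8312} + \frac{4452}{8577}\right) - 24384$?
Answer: $- \frac{144878728253}{5941002} \approx -24386.0$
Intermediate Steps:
$\left(\frac{22972}{-8312} + \frac{4452}{8577}\right) - 24384 = \left(22972 \left(- \frac{1}{8312}\right) + 4452 \cdot \frac{1}{8577}\right) - 24384 = \left(- \frac{5743}{2078} + \frac{1484}{2859}\right) - 24384 = - \frac{13335485}{5941002} - 24384 = - \frac{144878728253}{5941002}$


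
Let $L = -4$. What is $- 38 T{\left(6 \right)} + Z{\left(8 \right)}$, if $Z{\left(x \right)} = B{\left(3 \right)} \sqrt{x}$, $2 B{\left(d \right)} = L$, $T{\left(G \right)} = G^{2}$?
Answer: $-1368 - 4 \sqrt{2} \approx -1373.7$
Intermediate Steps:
$B{\left(d \right)} = -2$ ($B{\left(d \right)} = \frac{1}{2} \left(-4\right) = -2$)
$Z{\left(x \right)} = - 2 \sqrt{x}$
$- 38 T{\left(6 \right)} + Z{\left(8 \right)} = - 38 \cdot 6^{2} - 2 \sqrt{8} = \left(-38\right) 36 - 2 \cdot 2 \sqrt{2} = -1368 - 4 \sqrt{2}$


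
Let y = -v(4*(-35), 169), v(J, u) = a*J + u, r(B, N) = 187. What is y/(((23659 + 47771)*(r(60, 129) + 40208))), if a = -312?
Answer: -43849/2885414850 ≈ -1.5197e-5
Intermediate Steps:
v(J, u) = u - 312*J (v(J, u) = -312*J + u = u - 312*J)
y = -43849 (y = -(169 - 1248*(-35)) = -(169 - 312*(-140)) = -(169 + 43680) = -1*43849 = -43849)
y/(((23659 + 47771)*(r(60, 129) + 40208))) = -43849*1/((187 + 40208)*(23659 + 47771)) = -43849/(71430*40395) = -43849/2885414850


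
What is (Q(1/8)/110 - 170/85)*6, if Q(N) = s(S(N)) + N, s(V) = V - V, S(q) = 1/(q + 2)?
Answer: -5277/440 ≈ -11.993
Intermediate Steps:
S(q) = 1/(2 + q)
s(V) = 0
Q(N) = N (Q(N) = 0 + N = N)
(Q(1/8)/110 - 170/85)*6 = ((1/8)/110 - 170/85)*6 = ((1*(1/8))*(1/110) - 170*1/85)*6 = ((1/8)*(1/110) - 2)*6 = (1/880 - 2)*6 = -1759/880*6 = -5277/440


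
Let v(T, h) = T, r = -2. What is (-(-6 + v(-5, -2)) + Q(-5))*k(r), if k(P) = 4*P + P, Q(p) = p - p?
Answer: -110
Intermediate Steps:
Q(p) = 0
k(P) = 5*P
(-(-6 + v(-5, -2)) + Q(-5))*k(r) = (-(-6 - 5) + 0)*(5*(-2)) = (-1*(-11) + 0)*(-10) = (11 + 0)*(-10) = 11*(-10) = -110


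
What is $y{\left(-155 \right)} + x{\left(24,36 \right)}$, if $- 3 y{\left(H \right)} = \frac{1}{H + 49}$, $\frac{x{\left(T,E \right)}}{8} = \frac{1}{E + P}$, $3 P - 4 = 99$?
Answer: $\frac{7843}{67098} \approx 0.11689$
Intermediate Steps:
$P = \frac{103}{3}$ ($P = \frac{4}{3} + \frac{1}{3} \cdot 99 = \frac{4}{3} + 33 = \frac{103}{3} \approx 34.333$)
$x{\left(T,E \right)} = \frac{8}{\frac{103}{3} + E}$ ($x{\left(T,E \right)} = \frac{8}{E + \frac{103}{3}} = \frac{8}{\frac{103}{3} + E}$)
$y{\left(H \right)} = - \frac{1}{3 \left(49 + H\right)}$ ($y{\left(H \right)} = - \frac{1}{3 \left(H + 49\right)} = - \frac{1}{3 \left(49 + H\right)}$)
$y{\left(-155 \right)} + x{\left(24,36 \right)} = - \frac{1}{147 + 3 \left(-155\right)} + \frac{24}{103 + 3 \cdot 36} = - \frac{1}{147 - 465} + \frac{24}{103 + 108} = - \frac{1}{-318} + \frac{24}{211} = \left(-1\right) \left(- \frac{1}{318}\right) + 24 \cdot \frac{1}{211} = \frac{1}{318} + \frac{24}{211} = \frac{7843}{67098}$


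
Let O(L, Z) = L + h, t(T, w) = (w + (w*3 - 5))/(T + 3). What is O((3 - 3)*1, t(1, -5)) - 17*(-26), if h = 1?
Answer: 443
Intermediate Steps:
t(T, w) = (-5 + 4*w)/(3 + T) (t(T, w) = (w + (3*w - 5))/(3 + T) = (w + (-5 + 3*w))/(3 + T) = (-5 + 4*w)/(3 + T))
O(L, Z) = 1 + L (O(L, Z) = L + 1 = 1 + L)
O((3 - 3)*1, t(1, -5)) - 17*(-26) = (1 + (3 - 3)*1) - 17*(-26) = (1 + 0*1) + 442 = (1 + 0) + 442 = 1 + 442 = 443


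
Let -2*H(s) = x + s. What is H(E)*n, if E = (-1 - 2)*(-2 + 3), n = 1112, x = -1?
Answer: 2224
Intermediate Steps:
E = -3 (E = -3*1 = -3)
H(s) = ½ - s/2 (H(s) = -(-1 + s)/2 = ½ - s/2)
H(E)*n = (½ - ½*(-3))*1112 = (½ + 3/2)*1112 = 2*1112 = 2224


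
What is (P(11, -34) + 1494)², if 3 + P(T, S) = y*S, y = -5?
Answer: 2758921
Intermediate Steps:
P(T, S) = -3 - 5*S
(P(11, -34) + 1494)² = ((-3 - 5*(-34)) + 1494)² = ((-3 + 170) + 1494)² = (167 + 1494)² = 1661² = 2758921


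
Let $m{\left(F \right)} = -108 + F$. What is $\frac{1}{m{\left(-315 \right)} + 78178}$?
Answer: $\frac{1}{77755} \approx 1.2861 \cdot 10^{-5}$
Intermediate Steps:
$\frac{1}{m{\left(-315 \right)} + 78178} = \frac{1}{\left(-108 - 315\right) + 78178} = \frac{1}{-423 + 78178} = \frac{1}{77755}$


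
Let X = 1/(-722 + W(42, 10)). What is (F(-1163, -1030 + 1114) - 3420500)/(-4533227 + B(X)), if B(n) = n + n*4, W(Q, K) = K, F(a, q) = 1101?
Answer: 2434612088/3227657629 ≈ 0.75430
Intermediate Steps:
X = -1/712 (X = 1/(-722 + 10) = 1/(-712) = -1/712 ≈ -0.0014045)
B(n) = 5*n (B(n) = n + 4*n = 5*n)
(F(-1163, -1030 + 1114) - 3420500)/(-4533227 + B(X)) = (1101 - 3420500)/(-4533227 + 5*(-1/712)) = -3419399/(-4533227 - 5/712) = -3419399/(-3227657629/712) = -3419399*(-712/3227657629) = 2434612088/3227657629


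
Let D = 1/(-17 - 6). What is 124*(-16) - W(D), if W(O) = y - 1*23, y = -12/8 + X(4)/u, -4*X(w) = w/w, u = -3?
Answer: -23515/12 ≈ -1959.6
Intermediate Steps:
X(w) = -1/4 (X(w) = -w/(4*w) = -1/4*1 = -1/4)
D = -1/23 (D = 1/(-23) = -1/23 ≈ -0.043478)
y = -17/12 (y = -12/8 - 1/4/(-3) = -12*1/8 - 1/4*(-1/3) = -3/2 + 1/12 = -17/12 ≈ -1.4167)
W(O) = -293/12 (W(O) = -17/12 - 1*23 = -17/12 - 23 = -293/12)
124*(-16) - W(D) = 124*(-16) - 1*(-293/12) = -1984 + 293/12 = -23515/12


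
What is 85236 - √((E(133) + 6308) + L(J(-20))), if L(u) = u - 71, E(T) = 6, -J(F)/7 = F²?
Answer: 85236 - √3443 ≈ 85177.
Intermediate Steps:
J(F) = -7*F²
L(u) = -71 + u
85236 - √((E(133) + 6308) + L(J(-20))) = 85236 - √((6 + 6308) + (-71 - 7*(-20)²)) = 85236 - √(6314 + (-71 - 7*400)) = 85236 - √(6314 + (-71 - 2800)) = 85236 - √(6314 - 2871) = 85236 - √3443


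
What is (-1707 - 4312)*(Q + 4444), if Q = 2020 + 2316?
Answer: -52846820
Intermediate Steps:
Q = 4336
(-1707 - 4312)*(Q + 4444) = (-1707 - 4312)*(4336 + 4444) = -6019*8780 = -52846820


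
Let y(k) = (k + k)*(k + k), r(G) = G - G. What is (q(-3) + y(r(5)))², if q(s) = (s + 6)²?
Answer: 81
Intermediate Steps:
r(G) = 0
y(k) = 4*k² (y(k) = (2*k)*(2*k) = 4*k²)
q(s) = (6 + s)²
(q(-3) + y(r(5)))² = ((6 - 3)² + 4*0²)² = (3² + 4*0)² = (9 + 0)² = 9² = 81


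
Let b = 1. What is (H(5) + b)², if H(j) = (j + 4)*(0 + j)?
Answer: 2116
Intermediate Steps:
H(j) = j*(4 + j) (H(j) = (4 + j)*j = j*(4 + j))
(H(5) + b)² = (5*(4 + 5) + 1)² = (5*9 + 1)² = (45 + 1)² = 46² = 2116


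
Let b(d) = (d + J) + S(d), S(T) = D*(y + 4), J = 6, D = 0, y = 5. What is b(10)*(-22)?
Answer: -352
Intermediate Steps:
S(T) = 0 (S(T) = 0*(5 + 4) = 0*9 = 0)
b(d) = 6 + d (b(d) = (d + 6) + 0 = (6 + d) + 0 = 6 + d)
b(10)*(-22) = (6 + 10)*(-22) = 16*(-22) = -352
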